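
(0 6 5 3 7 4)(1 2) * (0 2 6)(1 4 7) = (1 6 5 3)(2 4)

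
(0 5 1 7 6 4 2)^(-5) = (0 1 6 2 5 7 4)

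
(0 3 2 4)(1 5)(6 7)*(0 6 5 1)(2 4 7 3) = (0 2 7 5)(3 4 6)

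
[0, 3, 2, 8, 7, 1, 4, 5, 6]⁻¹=[0, 5, 2, 1, 6, 7, 8, 4, 3]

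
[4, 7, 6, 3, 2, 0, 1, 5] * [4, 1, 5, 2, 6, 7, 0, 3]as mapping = [0→6, 1→3, 2→0, 3→2, 4→5, 5→4, 6→1, 7→7]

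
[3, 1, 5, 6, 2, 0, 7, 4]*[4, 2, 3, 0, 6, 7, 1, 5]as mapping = [0→0, 1→2, 2→7, 3→1, 4→3, 5→4, 6→5, 7→6]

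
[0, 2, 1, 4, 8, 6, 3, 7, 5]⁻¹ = [0, 2, 1, 6, 3, 8, 5, 7, 4]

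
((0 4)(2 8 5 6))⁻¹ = (0 4)(2 6 5 8)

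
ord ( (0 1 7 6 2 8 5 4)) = 8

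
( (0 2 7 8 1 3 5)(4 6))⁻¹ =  (0 5 3 1 8 7 2)(4 6)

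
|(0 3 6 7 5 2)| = 6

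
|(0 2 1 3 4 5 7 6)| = 8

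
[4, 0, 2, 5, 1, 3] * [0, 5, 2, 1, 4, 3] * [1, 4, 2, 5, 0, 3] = [0, 1, 2, 5, 3, 4]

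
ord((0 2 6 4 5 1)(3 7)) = 6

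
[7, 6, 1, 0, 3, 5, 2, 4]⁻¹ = [3, 2, 6, 4, 7, 5, 1, 0]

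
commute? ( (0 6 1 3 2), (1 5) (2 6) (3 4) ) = no: (0 6 1 3 2)*(1 5) (2 6) (3 4) = (0 2) (1 4 3 6 5), (1 5) (2 6) (3 4)*(0 6 1 3 2) = (0 6) (1 5 3 4 2) 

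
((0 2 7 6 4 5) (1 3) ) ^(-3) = (0 6) (1 3) (2 4) (5 7) 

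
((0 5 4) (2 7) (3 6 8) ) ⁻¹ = (0 4 5) (2 7) (3 8 6) 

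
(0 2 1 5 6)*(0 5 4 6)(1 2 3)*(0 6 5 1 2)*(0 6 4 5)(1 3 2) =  (0 2 6 3 1 5 4)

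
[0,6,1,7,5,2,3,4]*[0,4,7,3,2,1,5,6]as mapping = [0→0,1→5,2→4,3→6,4→1,5→7,6→3,7→2]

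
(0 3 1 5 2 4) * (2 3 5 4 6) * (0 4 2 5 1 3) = (0 1 2 6 5) 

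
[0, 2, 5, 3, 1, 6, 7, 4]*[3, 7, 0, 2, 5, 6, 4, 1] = [3, 0, 6, 2, 7, 4, 1, 5]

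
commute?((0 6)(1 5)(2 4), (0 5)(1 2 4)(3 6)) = no:(0 6)(1 5)(2 4)*(0 5)(1 2 4)(3 6) = (0 3 6 5 2 1), (0 5)(1 2 4)(3 6)*(0 6)(1 5)(2 4) = (0 1 4 5 6 3)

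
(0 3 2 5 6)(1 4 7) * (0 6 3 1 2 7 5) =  (0 1 4 5 3 7 2)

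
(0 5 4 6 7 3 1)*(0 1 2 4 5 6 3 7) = (0 6) (2 4 3) 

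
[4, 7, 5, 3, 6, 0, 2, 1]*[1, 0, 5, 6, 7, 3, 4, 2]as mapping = [0→7, 1→2, 2→3, 3→6, 4→4, 5→1, 6→5, 7→0]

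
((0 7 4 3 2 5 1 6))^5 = (0 5 4 6 2 7 1 3)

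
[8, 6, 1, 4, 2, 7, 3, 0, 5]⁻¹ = [7, 2, 4, 6, 3, 8, 1, 5, 0]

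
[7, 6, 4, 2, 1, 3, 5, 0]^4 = [0, 2, 5, 6, 3, 1, 4, 7]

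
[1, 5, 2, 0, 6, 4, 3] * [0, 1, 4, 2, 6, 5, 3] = [1, 5, 4, 0, 3, 6, 2]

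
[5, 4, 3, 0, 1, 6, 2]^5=[0, 4, 2, 3, 1, 5, 6]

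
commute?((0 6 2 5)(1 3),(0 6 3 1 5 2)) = no:(0 6 2 5)(1 3) * (0 6 3 1 5 2) = (0 3 5 6),(0 6 3 1 5 2) * (0 6 2 5)(1 3) = (0 2 6 1)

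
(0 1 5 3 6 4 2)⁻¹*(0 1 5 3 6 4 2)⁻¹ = (0 4 3 1 2 6 5)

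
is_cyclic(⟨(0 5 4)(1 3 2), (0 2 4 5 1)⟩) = no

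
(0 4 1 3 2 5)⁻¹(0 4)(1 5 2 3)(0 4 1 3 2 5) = (0 5 2 3)(1 4)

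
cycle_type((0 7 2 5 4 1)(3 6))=2.6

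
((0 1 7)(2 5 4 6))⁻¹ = (0 7 1)(2 6 4 5)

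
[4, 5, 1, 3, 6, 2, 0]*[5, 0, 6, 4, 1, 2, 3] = [1, 2, 0, 4, 3, 6, 5]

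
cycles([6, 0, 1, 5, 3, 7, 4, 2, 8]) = (0 6 4 3 5 7 2 1)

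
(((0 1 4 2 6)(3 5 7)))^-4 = (0 1 4 2 6)(3 7 5)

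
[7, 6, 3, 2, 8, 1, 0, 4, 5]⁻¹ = [6, 5, 3, 2, 7, 8, 1, 0, 4]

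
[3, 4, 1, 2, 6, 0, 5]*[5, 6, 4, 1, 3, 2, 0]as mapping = [0→1, 1→3, 2→6, 3→4, 4→0, 5→5, 6→2]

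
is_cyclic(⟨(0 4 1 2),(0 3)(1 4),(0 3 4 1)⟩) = no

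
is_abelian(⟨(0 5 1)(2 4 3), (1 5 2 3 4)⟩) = no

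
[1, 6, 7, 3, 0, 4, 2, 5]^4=[7, 5, 0, 3, 2, 6, 4, 1]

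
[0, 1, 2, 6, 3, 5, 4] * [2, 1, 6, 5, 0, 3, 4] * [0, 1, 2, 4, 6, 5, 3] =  [2, 1, 3, 6, 5, 4, 0]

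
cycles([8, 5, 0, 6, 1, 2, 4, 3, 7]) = (0 8 7 3 6 4 1 5 2)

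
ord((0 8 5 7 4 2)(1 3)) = 6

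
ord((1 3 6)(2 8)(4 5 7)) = 6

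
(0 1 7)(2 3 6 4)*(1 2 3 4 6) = (0 2 4 3 1 7)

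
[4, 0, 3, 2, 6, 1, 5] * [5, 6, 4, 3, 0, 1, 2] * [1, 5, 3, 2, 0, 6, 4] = [1, 6, 2, 0, 3, 4, 5]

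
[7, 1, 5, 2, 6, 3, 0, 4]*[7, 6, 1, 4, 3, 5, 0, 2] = [2, 6, 5, 1, 0, 4, 7, 3]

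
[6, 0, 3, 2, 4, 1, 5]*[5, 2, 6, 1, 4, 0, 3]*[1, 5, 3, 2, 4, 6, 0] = [2, 6, 5, 0, 4, 3, 1]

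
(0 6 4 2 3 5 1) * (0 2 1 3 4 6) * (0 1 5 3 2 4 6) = (0 1 4 5 2 6) 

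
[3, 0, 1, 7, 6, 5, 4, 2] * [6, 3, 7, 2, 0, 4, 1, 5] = [2, 6, 3, 5, 1, 4, 0, 7]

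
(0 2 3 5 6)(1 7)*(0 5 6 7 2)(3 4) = (1 2 4 3 6 5 7)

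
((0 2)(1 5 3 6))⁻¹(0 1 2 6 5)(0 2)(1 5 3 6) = (0 1 3 2 5)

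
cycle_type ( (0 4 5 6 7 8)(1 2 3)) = 3.6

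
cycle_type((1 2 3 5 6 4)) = 6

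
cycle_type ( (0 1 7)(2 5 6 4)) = 3.4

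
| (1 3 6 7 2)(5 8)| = 10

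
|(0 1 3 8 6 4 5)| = 7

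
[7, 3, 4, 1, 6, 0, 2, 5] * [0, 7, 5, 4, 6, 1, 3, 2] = [2, 4, 6, 7, 3, 0, 5, 1]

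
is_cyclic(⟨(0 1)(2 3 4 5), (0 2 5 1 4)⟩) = no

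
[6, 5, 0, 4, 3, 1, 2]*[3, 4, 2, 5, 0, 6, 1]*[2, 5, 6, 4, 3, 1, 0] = [5, 0, 4, 2, 1, 3, 6]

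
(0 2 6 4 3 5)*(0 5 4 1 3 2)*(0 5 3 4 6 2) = (0 5 3 6 1 4) 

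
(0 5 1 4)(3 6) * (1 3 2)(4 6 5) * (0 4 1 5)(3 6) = (0 1 3)(2 5 6)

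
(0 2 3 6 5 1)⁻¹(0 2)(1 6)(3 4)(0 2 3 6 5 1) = (0 5)(2 3)(4 6)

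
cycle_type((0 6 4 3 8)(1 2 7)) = 3.5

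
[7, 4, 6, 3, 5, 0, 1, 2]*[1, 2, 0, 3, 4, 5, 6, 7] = [7, 4, 6, 3, 5, 1, 2, 0] 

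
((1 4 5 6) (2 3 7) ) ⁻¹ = (1 6 5 4) (2 7 3) 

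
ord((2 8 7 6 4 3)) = 6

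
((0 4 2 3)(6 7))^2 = (0 2)(3 4)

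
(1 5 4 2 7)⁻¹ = (1 7 2 4 5)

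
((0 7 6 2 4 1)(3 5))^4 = (0 4 6)(1 2 7)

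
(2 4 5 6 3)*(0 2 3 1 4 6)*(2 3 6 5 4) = (0 3 6 1 2 5)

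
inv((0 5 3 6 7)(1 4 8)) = (0 7 6 3 5)(1 8 4)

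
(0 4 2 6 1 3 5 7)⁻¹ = (0 7 5 3 1 6 2 4)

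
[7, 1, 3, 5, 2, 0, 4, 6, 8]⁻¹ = [5, 1, 4, 2, 6, 3, 7, 0, 8]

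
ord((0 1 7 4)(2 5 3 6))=4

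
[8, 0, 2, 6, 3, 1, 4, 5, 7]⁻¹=[1, 5, 2, 4, 6, 7, 3, 8, 0]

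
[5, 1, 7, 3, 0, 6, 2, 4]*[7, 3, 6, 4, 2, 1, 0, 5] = [1, 3, 5, 4, 7, 0, 6, 2]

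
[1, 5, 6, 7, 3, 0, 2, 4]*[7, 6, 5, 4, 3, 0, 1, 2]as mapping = [0→6, 1→0, 2→1, 3→2, 4→4, 5→7, 6→5, 7→3]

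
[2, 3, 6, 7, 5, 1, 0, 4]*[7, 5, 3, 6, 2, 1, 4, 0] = [3, 6, 4, 0, 1, 5, 7, 2]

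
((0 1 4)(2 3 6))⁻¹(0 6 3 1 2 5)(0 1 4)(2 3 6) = (1 2 6 4 3 5)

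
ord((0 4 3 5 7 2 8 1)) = 8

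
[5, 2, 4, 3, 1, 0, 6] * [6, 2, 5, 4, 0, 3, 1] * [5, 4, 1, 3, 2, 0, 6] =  [3, 0, 5, 2, 1, 6, 4]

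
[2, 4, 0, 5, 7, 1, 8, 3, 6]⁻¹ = [2, 5, 0, 7, 1, 3, 8, 4, 6]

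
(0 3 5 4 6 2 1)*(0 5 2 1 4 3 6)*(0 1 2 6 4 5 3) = (0 4 1 3 6 2 5)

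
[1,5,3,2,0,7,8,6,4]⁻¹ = [4,0,3,2,8,1,7,5,6]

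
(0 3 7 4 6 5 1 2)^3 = (0 4 1 3 6 2 7 5)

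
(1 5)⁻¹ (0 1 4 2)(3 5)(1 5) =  (0 5 4 2)(1 3)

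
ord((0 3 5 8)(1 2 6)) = 12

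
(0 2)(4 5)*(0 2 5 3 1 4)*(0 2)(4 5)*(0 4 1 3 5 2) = (0 1 2 4 5)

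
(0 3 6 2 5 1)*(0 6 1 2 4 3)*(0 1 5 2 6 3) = (0 1 3 5 6 4)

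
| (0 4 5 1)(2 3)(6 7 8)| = 12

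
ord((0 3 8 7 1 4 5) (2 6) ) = 14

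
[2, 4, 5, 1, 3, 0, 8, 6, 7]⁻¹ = [5, 3, 0, 4, 1, 2, 7, 8, 6]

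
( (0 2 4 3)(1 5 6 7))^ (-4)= ()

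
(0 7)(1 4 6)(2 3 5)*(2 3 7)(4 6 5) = (0 2 7)(1 6)(3 4 5)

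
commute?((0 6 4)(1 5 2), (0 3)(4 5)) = no:(0 6 4)(1 5 2)*(0 3)(4 5) = (0 6 5 2 1 4 3), (0 3)(4 5)*(0 6 4)(1 5 2) = (0 3 6 4 2 1 5)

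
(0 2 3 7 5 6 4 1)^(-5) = (0 7 4 2 5 1 3 6)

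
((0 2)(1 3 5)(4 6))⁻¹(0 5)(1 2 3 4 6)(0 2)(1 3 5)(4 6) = (0 5 6 4 3)(1 2)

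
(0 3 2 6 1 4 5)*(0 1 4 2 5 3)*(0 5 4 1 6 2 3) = (0 5 6 1 3 4)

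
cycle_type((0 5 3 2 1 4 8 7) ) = 8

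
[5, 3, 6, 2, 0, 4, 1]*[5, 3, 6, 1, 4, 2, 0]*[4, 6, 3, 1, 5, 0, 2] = [3, 6, 4, 2, 0, 5, 1]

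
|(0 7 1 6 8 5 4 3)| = 8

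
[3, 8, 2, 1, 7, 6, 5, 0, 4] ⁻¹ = [7, 3, 2, 0, 8, 6, 5, 4, 1] 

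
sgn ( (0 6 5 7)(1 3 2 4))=1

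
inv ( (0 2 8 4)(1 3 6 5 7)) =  (0 4 8 2)(1 7 5 6 3)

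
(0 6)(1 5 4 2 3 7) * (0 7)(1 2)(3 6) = (0 3)(1 5 4)(2 6 7)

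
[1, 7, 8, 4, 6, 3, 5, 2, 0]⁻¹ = [8, 0, 7, 5, 3, 6, 4, 1, 2]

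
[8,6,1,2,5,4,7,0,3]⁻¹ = [7,2,3,8,5,4,1,6,0]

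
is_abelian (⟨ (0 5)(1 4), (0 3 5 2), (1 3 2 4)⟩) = no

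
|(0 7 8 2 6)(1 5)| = 10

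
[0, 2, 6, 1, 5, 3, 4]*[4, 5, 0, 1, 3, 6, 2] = [4, 0, 2, 5, 6, 1, 3]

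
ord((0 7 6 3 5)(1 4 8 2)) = 20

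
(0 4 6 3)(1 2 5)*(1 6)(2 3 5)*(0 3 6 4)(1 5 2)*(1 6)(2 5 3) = (2 6 5 4 3)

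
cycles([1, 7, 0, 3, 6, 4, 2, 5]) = (0 1 7 5 4 6 2)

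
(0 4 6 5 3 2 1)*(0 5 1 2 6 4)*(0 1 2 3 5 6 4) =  (0 1 6 2 3 4)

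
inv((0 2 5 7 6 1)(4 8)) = (0 1 6 7 5 2)(4 8)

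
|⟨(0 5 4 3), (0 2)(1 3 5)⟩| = 720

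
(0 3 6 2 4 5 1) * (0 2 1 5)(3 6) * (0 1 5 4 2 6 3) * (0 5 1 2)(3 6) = (0 6 1 3 5 4 2)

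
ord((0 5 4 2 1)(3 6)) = 10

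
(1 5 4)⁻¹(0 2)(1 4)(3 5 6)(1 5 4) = (0 2)(1 5)(3 4 6)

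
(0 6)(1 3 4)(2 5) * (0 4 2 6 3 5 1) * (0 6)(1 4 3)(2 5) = (0 1 2 4 6 3 5)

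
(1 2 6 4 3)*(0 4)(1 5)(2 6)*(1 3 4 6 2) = (0 6)(1 2)(3 5)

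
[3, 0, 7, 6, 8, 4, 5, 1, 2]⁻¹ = [1, 7, 8, 0, 5, 6, 3, 2, 4]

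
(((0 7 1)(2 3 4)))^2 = (0 1 7)(2 4 3)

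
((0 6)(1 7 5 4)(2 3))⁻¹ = (0 6)(1 4 5 7)(2 3)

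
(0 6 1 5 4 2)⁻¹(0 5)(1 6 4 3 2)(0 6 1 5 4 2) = (0 5 1 2 3)(4 6)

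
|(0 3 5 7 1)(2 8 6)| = 15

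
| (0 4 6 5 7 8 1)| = 7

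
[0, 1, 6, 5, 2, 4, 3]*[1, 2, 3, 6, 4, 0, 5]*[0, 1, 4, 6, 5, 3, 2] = [1, 4, 3, 0, 6, 5, 2]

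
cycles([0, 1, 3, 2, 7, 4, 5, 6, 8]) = (2 3)(4 7 6 5)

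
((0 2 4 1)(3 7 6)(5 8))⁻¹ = (0 1 4 2)(3 6 7)(5 8)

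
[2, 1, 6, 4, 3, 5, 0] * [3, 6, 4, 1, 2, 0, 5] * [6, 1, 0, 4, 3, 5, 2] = [3, 2, 5, 0, 1, 6, 4]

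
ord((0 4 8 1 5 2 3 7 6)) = 9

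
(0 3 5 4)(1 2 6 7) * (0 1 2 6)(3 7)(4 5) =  (0 7 2)(1 6 3 4)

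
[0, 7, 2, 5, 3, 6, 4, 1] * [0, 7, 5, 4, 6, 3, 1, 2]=[0, 2, 5, 3, 4, 1, 6, 7]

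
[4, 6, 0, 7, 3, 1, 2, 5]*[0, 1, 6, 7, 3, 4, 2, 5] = [3, 2, 0, 5, 7, 1, 6, 4]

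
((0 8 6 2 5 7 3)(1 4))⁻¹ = (0 3 7 5 2 6 8)(1 4)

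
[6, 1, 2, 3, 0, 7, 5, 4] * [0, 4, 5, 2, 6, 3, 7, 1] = [7, 4, 5, 2, 0, 1, 3, 6]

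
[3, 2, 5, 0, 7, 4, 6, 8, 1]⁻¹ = [3, 8, 1, 0, 5, 2, 6, 4, 7]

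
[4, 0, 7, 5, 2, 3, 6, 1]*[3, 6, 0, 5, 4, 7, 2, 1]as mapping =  [0→4, 1→3, 2→1, 3→7, 4→0, 5→5, 6→2, 7→6]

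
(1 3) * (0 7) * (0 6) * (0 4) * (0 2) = (0 7 6 4 2)(1 3)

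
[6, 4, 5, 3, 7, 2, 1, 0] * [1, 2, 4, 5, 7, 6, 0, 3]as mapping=[0→0, 1→7, 2→6, 3→5, 4→3, 5→4, 6→2, 7→1]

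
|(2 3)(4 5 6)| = 6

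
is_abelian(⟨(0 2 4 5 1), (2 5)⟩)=no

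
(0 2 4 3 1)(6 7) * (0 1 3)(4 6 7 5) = (0 2 6 5 4)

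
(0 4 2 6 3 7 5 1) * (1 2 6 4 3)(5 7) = (0 3 5 2 4 6 1)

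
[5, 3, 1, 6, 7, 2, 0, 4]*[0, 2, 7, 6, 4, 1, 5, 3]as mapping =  [0→1, 1→6, 2→2, 3→5, 4→3, 5→7, 6→0, 7→4]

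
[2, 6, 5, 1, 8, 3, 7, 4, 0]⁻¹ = [8, 3, 0, 5, 7, 2, 1, 6, 4]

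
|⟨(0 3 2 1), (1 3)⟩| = 8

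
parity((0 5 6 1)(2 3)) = even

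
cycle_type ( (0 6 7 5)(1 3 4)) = 3.4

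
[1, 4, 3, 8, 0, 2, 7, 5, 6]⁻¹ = [4, 0, 5, 2, 1, 7, 8, 6, 3]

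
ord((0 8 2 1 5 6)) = 6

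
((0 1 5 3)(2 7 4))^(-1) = (0 3 5 1)(2 4 7)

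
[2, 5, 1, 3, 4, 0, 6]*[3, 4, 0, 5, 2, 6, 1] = [0, 6, 4, 5, 2, 3, 1]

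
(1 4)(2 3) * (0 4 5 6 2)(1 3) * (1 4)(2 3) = (0 1 5 6 3)(2 4)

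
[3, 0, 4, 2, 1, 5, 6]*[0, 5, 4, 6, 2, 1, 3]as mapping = [0→6, 1→0, 2→2, 3→4, 4→5, 5→1, 6→3]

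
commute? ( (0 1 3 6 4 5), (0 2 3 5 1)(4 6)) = no: (0 1 3 6 4 5)*(0 2 3 5 1)(4 6) = (1 5 2 3 4), (0 2 3 5 1)(4 6)*(0 1 3 6 4 5) = (0 2 6 5 3)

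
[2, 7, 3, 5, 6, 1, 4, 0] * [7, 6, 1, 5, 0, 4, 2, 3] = [1, 3, 5, 4, 2, 6, 0, 7]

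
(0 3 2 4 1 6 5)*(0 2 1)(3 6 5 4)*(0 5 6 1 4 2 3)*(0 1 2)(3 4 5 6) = (0 2 1 3 5 4 6)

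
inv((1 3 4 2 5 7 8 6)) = (1 6 8 7 5 2 4 3)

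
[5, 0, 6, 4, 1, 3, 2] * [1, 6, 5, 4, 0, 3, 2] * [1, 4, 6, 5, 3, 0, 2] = [5, 4, 6, 1, 2, 3, 0]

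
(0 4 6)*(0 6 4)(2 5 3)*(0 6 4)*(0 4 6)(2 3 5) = ()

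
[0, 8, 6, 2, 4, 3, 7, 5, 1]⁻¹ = [0, 8, 3, 5, 4, 7, 2, 6, 1]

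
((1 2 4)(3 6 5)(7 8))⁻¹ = (1 4 2)(3 5 6)(7 8)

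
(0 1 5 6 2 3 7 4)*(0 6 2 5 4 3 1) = (1 4 6 5 2)(3 7)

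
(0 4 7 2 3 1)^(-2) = (0 3 7)(1 2 4)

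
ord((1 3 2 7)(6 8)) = 4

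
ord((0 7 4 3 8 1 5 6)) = 8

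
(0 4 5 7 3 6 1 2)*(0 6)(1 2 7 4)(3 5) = (0 1 7 5 4 3)(2 6)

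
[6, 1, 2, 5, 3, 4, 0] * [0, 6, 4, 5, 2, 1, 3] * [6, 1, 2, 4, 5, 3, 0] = [4, 0, 5, 1, 3, 2, 6]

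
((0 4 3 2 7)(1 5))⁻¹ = (0 7 2 3 4)(1 5)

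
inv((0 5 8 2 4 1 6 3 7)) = (0 7 3 6 1 4 2 8 5)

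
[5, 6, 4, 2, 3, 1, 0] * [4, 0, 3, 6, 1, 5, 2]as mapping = [0→5, 1→2, 2→1, 3→3, 4→6, 5→0, 6→4]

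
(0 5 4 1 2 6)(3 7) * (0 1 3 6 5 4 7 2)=(0 4 3 2 5 7 6 1)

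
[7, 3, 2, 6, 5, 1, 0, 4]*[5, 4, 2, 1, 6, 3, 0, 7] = [7, 1, 2, 0, 3, 4, 5, 6]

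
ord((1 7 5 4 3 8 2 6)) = 8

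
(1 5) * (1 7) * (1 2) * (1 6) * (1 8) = (1 5 7 2 6 8)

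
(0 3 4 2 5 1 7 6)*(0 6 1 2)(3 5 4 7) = (0 5 2 4)(1 3 7)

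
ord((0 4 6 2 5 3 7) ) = 7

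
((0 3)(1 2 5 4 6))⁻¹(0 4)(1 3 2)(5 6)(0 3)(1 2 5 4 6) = (0 5 2)(1 4)(3 6)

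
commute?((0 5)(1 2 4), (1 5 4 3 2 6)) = no:(0 5)(1 2 4)*(1 5 4 3 2 6) = (0 4 5)(1 6)(2 3), (1 5 4 3 2 6)*(0 5)(1 2 4) = (0 5 1)(2 6)(3 4)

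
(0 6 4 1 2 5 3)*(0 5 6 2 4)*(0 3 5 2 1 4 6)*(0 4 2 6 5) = (0 1 5)(2 4)(3 6)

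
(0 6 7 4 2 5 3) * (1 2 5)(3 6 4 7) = (0 4 5 6 3)(1 2)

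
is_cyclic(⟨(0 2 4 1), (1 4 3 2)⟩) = no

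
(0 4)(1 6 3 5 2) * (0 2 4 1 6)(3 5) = (0 1)(2 6 5 4)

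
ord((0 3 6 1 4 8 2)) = 7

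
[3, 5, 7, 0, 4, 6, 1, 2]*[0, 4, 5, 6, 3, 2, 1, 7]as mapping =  [0→6, 1→2, 2→7, 3→0, 4→3, 5→1, 6→4, 7→5]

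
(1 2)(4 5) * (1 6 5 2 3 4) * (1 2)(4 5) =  (1 3 5 2 6 4)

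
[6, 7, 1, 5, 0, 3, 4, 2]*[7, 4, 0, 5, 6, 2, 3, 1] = [3, 1, 4, 2, 7, 5, 6, 0]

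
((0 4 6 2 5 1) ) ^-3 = (0 2) (1 6) (4 5) 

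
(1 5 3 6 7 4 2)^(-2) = (1 4 6 5 2 7 3)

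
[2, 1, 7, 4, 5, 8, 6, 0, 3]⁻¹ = [7, 1, 0, 8, 3, 4, 6, 2, 5]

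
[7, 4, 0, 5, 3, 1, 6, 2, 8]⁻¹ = [2, 5, 7, 4, 1, 3, 6, 0, 8]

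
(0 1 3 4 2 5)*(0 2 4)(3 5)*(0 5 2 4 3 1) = (1 2)(3 5 4)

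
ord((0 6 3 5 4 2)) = 6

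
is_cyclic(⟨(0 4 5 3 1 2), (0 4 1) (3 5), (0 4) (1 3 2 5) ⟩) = no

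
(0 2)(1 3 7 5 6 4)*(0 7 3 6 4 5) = (0 2 7)(1 6 5 4)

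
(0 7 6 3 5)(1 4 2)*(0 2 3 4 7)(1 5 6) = (1 7)(2 5)(3 6 4)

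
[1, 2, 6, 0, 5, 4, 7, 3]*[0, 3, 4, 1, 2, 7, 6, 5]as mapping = [0→3, 1→4, 2→6, 3→0, 4→7, 5→2, 6→5, 7→1]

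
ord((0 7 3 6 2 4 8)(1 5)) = 14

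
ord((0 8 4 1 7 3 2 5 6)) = 9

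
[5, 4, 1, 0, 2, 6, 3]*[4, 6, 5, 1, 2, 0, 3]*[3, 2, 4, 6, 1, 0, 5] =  [3, 4, 5, 1, 0, 6, 2]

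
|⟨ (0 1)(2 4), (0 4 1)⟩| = 12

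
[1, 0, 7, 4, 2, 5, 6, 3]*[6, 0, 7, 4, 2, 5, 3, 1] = [0, 6, 1, 2, 7, 5, 3, 4]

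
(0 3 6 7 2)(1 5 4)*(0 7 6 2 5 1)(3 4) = (0 4)(2 7 5 3)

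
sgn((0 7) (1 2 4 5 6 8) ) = 1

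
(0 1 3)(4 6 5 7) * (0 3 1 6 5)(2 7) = (0 6)(2 7 4 5)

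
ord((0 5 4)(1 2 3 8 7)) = 15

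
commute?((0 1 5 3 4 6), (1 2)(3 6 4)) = no:(0 1 5 3 4 6)*(1 2)(3 6 4) = (0 2 1 5 6), (1 2)(3 6 4)*(0 1 5 3 4 6) = (0 1 2 5 3)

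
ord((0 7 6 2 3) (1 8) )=10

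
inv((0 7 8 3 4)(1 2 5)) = (0 4 3 8 7)(1 5 2)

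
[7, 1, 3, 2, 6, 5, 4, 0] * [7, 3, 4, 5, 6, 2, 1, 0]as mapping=[0→0, 1→3, 2→5, 3→4, 4→1, 5→2, 6→6, 7→7]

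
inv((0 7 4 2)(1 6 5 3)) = (0 2 4 7)(1 3 5 6)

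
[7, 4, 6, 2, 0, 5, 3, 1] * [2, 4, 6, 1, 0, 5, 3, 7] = [7, 0, 3, 6, 2, 5, 1, 4]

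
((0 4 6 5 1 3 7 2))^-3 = (0 3 6 2 1 4 7 5)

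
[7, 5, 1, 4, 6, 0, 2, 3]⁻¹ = [5, 2, 6, 7, 3, 1, 4, 0]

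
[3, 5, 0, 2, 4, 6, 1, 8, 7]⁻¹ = [2, 6, 3, 0, 4, 1, 5, 8, 7]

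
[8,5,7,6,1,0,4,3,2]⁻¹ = [5,4,8,7,6,1,3,2,0]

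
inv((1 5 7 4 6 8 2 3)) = (1 3 2 8 6 4 7 5)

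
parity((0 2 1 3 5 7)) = odd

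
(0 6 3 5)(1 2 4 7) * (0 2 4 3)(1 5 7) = (0 6)(1 4)(2 3 7 5)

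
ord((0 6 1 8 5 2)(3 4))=6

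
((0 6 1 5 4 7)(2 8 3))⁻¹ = (0 7 4 5 1 6)(2 3 8)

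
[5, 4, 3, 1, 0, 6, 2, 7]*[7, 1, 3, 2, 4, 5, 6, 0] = [5, 4, 2, 1, 7, 6, 3, 0]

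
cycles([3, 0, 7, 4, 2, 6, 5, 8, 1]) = (0 3 4 2 7 8 1)(5 6)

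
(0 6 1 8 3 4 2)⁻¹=(0 2 4 3 8 1 6)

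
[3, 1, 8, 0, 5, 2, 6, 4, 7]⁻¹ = [3, 1, 5, 0, 7, 4, 6, 8, 2]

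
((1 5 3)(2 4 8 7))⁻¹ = (1 3 5)(2 7 8 4)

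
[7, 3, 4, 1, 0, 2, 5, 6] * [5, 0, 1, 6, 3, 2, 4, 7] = [7, 6, 3, 0, 5, 1, 2, 4]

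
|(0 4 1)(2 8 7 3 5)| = 15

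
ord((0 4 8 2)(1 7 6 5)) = 4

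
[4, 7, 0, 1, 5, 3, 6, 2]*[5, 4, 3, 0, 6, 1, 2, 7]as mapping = [0→6, 1→7, 2→5, 3→4, 4→1, 5→0, 6→2, 7→3]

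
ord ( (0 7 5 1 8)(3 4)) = 10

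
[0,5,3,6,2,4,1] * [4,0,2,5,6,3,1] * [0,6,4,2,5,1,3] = [5,2,1,6,4,3,0]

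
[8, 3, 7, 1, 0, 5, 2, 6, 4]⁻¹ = [4, 3, 6, 1, 8, 5, 7, 2, 0]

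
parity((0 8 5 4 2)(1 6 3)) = even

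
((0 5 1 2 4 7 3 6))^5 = (0 7 1 6 4 5 3 2)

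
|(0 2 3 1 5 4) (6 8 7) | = 6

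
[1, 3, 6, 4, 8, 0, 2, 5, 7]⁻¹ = [5, 0, 6, 1, 3, 7, 2, 8, 4]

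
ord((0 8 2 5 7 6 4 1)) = 8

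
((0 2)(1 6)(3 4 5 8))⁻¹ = (0 2)(1 6)(3 8 5 4)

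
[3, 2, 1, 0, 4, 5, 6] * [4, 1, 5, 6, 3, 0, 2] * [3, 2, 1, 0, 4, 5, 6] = [6, 5, 2, 4, 0, 3, 1] 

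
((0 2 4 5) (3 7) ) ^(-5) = (0 5 4 2) (3 7) 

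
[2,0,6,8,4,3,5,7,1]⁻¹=[1,8,0,5,4,6,2,7,3]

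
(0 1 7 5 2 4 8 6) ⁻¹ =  (0 6 8 4 2 5 7 1) 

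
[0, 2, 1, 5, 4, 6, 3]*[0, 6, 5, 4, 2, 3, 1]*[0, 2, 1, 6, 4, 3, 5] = [0, 3, 5, 6, 1, 2, 4]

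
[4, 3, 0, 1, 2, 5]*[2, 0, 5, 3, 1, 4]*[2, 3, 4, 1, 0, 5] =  [3, 1, 4, 2, 5, 0]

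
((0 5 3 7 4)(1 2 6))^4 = (0 4 7 3 5)(1 2 6)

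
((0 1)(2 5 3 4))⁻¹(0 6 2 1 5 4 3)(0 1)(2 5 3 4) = (0 3 2 4 1 6 5)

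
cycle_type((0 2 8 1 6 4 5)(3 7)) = 2.7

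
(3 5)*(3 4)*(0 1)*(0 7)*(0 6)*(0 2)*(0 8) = (0 1 7 6 2 8)(3 5 4)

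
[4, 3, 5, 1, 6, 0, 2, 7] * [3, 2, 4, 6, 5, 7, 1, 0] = [5, 6, 7, 2, 1, 3, 4, 0]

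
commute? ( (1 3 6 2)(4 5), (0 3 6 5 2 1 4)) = no: (1 3 6 2)(4 5)*(0 3 6 5 2 1 4) = (0 3 5)(1 6)(2 4), (0 3 6 5 2 1 4)*(1 3 6 2)(4 5) = (0 6 4)(1 5)(2 3)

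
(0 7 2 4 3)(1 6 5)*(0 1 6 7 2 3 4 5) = (0 2 5 6)(1 7 3)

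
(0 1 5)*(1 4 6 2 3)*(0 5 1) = (0 4 6 2 3)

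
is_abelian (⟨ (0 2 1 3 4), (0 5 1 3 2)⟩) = no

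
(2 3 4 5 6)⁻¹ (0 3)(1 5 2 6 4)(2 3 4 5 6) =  (0 4)(1 6 3 2 5)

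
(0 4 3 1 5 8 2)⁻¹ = (0 2 8 5 1 3 4)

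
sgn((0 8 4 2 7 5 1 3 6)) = 1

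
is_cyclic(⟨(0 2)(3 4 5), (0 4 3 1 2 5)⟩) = no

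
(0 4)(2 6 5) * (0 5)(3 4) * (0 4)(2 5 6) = (0 3)(4 6)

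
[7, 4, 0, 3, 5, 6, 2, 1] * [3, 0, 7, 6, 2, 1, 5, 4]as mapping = [0→4, 1→2, 2→3, 3→6, 4→1, 5→5, 6→7, 7→0]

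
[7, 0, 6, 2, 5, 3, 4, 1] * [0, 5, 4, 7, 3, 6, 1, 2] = [2, 0, 1, 4, 6, 7, 3, 5]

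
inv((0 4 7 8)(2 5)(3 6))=(0 8 7 4)(2 5)(3 6)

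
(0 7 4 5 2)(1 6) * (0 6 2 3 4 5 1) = (0 7 5 3 4 1 2 6)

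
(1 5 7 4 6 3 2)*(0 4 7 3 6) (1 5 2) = (0 4) (1 2 5 3) 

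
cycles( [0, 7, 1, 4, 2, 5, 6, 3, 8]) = (1 7 3 4 2)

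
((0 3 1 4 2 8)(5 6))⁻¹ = (0 8 2 4 1 3)(5 6)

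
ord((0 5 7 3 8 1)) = 6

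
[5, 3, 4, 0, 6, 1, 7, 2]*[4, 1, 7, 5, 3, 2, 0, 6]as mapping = [0→2, 1→5, 2→3, 3→4, 4→0, 5→1, 6→6, 7→7]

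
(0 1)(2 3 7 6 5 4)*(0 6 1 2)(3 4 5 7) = (0 2 4)(1 6 7)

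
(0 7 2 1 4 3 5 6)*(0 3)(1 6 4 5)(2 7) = (0 2 6 3 1 5 4)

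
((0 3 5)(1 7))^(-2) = (0 3 5)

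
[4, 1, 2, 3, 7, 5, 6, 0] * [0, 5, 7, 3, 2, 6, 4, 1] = [2, 5, 7, 3, 1, 6, 4, 0]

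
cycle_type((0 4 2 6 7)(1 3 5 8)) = 4.5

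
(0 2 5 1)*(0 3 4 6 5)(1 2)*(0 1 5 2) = (0 5)(1 3 4 6 2)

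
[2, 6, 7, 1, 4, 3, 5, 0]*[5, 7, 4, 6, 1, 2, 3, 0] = [4, 3, 0, 7, 1, 6, 2, 5]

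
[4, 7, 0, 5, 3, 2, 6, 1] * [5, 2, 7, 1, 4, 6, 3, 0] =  [4, 0, 5, 6, 1, 7, 3, 2]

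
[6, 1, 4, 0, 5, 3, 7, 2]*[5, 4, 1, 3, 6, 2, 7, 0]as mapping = [0→7, 1→4, 2→6, 3→5, 4→2, 5→3, 6→0, 7→1]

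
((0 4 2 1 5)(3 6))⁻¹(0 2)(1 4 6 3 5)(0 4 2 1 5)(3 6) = (0 5 2 3 6)(1 4)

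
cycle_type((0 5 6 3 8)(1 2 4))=3.5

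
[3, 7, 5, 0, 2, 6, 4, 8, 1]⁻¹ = [3, 8, 4, 0, 6, 2, 5, 1, 7]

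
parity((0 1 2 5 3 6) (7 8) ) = even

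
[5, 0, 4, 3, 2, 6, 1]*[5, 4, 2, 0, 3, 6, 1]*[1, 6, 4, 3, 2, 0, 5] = [5, 0, 3, 1, 4, 6, 2]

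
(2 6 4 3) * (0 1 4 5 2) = (0 1 4 3)(2 6 5)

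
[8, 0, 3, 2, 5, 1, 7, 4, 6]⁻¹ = [1, 5, 3, 2, 7, 4, 8, 6, 0]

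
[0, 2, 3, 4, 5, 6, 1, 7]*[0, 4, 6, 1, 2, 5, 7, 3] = [0, 6, 1, 2, 5, 7, 4, 3]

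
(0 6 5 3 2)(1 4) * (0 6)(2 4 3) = (1 3 4)(2 6 5)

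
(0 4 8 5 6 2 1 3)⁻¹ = (0 3 1 2 6 5 8 4)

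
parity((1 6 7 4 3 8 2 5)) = odd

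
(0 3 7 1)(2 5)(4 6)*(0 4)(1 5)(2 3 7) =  (0 7 5 3 2 1 4 6)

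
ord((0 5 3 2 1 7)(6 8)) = 6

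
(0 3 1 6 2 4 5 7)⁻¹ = (0 7 5 4 2 6 1 3)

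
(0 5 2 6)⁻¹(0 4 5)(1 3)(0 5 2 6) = (1 3)(2 5 4)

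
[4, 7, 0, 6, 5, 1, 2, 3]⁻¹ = [2, 5, 6, 7, 0, 4, 3, 1]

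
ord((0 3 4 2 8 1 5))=7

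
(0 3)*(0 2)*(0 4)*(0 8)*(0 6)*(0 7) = (0 3 2 4 8 6 7)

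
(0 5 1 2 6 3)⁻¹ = (0 3 6 2 1 5)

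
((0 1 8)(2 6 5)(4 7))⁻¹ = (0 8 1)(2 5 6)(4 7)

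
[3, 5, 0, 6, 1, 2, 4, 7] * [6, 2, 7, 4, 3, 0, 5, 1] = [4, 0, 6, 5, 2, 7, 3, 1]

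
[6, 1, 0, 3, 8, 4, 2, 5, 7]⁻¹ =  [2, 1, 6, 3, 5, 7, 0, 8, 4]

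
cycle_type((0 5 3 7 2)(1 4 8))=3.5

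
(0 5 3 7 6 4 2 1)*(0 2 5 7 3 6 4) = (0 7 4 5 6)(1 2)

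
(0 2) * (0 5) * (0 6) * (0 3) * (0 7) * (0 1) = (0 2 5 6 3 7 1)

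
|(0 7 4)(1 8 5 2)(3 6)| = 12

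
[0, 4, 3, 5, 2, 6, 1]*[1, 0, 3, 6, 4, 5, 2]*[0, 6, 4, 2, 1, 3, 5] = [6, 1, 5, 3, 2, 4, 0]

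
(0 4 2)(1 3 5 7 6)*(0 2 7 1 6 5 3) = (0 4 7 5 1)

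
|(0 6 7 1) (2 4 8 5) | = 4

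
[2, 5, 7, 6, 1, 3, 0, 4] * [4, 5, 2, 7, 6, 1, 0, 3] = [2, 1, 3, 0, 5, 7, 4, 6]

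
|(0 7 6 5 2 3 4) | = 7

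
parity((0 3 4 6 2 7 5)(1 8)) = odd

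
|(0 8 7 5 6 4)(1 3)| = 6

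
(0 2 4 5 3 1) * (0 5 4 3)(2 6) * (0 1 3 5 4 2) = (0 6)(1 4 2 5)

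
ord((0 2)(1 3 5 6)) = 4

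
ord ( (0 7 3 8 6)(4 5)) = 10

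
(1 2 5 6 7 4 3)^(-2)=(1 4 6 2 3 7 5)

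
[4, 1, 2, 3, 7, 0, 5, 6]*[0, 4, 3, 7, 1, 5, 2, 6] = [1, 4, 3, 7, 6, 0, 5, 2]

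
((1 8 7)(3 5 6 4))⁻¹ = (1 7 8)(3 4 6 5)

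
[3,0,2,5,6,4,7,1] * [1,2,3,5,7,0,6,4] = [5,1,3,0,6,7,4,2]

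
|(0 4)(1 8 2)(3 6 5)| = 6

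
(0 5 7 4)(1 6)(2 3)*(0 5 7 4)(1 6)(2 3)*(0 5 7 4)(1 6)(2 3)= (0 4 7 5)(1 6)(2 3)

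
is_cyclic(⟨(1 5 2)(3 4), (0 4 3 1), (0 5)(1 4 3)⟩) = no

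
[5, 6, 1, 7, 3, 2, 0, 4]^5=[0, 1, 2, 4, 7, 5, 6, 3]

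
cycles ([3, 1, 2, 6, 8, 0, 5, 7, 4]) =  (0 3 6 5)(4 8)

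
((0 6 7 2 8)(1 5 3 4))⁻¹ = (0 8 2 7 6)(1 4 3 5)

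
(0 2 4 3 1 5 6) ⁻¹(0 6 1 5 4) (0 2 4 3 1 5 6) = (0 5 6 3 2) 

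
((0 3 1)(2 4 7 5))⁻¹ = (0 1 3)(2 5 7 4)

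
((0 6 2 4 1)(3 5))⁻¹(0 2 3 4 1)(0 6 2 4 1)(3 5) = (0 6 4 5 1)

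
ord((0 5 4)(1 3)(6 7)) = 6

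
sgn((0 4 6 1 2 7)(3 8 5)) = -1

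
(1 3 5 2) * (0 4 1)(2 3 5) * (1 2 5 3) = (0 4 2)(1 3 5)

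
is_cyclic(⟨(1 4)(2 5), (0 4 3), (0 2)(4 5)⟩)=no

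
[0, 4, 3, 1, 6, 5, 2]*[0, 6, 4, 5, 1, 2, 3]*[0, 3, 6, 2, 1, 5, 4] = [0, 3, 5, 4, 2, 6, 1]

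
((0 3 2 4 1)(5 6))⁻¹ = (0 1 4 2 3)(5 6)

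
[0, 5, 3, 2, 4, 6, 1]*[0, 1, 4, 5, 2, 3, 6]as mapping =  [0→0, 1→3, 2→5, 3→4, 4→2, 5→6, 6→1]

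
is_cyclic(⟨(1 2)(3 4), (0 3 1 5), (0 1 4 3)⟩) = no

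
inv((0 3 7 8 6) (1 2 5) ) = (0 6 8 7 3) (1 5 2) 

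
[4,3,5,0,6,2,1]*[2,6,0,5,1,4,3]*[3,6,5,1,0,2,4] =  [6,2,0,5,1,3,4]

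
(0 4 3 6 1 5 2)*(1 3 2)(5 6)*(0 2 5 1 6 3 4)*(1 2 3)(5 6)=(2 3)(4 6)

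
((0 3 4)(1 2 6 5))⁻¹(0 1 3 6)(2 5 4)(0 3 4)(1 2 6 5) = (0 6 1)(2 4 5 3)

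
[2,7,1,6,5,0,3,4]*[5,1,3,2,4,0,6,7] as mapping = [0→3,1→7,2→1,3→6,4→0,5→5,6→2,7→4] 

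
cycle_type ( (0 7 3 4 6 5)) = 6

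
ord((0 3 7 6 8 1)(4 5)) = 6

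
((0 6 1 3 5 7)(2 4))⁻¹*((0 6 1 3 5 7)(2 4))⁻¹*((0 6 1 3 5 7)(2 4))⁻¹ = (0 3)(1 7)(2 4)(5 6)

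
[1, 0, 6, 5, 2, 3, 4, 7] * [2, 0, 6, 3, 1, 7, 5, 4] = [0, 2, 5, 7, 6, 3, 1, 4]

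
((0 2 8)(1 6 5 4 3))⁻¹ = (0 8 2)(1 3 4 5 6)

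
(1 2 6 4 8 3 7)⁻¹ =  (1 7 3 8 4 6 2)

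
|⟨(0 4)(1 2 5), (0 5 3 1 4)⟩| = 720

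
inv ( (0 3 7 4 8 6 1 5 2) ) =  (0 2 5 1 6 8 4 7 3) 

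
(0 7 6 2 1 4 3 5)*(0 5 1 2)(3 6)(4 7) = (0 4 6)(1 7 3)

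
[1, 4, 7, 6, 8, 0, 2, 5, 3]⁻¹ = [5, 0, 6, 8, 1, 7, 3, 2, 4]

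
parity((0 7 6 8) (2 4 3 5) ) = even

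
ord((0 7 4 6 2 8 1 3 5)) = 9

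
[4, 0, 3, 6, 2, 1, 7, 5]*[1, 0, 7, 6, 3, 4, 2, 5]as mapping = [0→3, 1→1, 2→6, 3→2, 4→7, 5→0, 6→5, 7→4]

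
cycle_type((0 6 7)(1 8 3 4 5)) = 3.5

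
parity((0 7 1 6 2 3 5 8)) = odd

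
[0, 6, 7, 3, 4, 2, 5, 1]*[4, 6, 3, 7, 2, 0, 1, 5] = [4, 1, 5, 7, 2, 3, 0, 6]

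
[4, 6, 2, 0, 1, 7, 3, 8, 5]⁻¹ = [3, 4, 2, 6, 0, 8, 1, 5, 7]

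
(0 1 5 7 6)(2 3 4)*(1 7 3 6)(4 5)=(0 7 1 4 2 6)(3 5)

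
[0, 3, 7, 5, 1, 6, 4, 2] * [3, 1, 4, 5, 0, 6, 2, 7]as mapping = [0→3, 1→5, 2→7, 3→6, 4→1, 5→2, 6→0, 7→4]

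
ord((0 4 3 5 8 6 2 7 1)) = 9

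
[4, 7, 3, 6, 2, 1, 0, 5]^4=[6, 7, 4, 2, 0, 1, 3, 5]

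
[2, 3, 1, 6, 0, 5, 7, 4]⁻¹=[4, 2, 0, 1, 7, 5, 3, 6]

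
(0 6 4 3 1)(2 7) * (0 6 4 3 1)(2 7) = (0 4 1 6 3)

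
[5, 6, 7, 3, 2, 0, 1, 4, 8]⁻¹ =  [5, 6, 4, 3, 7, 0, 1, 2, 8]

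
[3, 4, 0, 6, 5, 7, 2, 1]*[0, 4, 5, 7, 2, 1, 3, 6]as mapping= [0→7, 1→2, 2→0, 3→3, 4→1, 5→6, 6→5, 7→4]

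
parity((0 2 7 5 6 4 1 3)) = odd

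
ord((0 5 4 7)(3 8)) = 4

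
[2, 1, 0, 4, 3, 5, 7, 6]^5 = [2, 1, 0, 4, 3, 5, 7, 6]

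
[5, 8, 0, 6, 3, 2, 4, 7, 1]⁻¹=[2, 8, 5, 4, 6, 0, 3, 7, 1]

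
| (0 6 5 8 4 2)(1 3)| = 6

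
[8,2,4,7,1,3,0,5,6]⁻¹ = [6,4,1,5,2,7,8,3,0]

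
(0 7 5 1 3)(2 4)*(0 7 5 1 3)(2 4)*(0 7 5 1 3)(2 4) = (0 1 7 3 5)(2 4)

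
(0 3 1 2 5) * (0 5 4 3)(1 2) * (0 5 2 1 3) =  (0 5 2 4)(1 3)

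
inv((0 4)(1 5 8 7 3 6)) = (0 4)(1 6 3 7 8 5)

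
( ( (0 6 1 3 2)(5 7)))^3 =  (0 3 6 2 1)(5 7)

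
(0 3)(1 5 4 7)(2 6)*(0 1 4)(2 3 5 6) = (0 5)(1 6 3)(4 7)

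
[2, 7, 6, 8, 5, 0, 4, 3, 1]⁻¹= [5, 8, 0, 7, 6, 4, 2, 1, 3]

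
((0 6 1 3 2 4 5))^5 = (0 4 3 6 5 2 1)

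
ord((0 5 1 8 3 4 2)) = 7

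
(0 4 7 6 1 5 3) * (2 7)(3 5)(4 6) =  (0 6 1 3)(2 7 4)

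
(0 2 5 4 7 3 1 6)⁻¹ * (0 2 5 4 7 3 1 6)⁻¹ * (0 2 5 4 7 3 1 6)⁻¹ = (0 3 5 6 7 2 1 4)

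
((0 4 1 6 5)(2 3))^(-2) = (0 6 4 5 1)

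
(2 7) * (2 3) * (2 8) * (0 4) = (0 4)(2 7 3 8)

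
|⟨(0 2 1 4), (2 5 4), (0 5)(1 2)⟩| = 120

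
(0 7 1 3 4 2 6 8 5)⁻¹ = (0 5 8 6 2 4 3 1 7)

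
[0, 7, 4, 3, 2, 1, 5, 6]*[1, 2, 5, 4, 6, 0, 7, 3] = [1, 3, 6, 4, 5, 2, 0, 7]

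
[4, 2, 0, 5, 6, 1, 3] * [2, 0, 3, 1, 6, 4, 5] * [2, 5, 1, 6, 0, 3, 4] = [4, 6, 1, 0, 3, 2, 5]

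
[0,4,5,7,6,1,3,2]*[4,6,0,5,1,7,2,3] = [4,1,7,3,2,6,5,0]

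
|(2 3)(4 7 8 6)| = 4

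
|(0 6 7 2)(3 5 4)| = 12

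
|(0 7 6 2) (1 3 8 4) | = 4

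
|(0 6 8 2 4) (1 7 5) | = 15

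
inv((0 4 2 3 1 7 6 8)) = (0 8 6 7 1 3 2 4)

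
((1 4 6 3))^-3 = (1 4 6 3)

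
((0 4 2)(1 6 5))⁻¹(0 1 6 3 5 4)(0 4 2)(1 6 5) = (1 2 4 6 5 3)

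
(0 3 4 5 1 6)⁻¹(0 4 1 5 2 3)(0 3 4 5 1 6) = (1 2 4 3 5 6)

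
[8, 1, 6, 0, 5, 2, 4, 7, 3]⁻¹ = [3, 1, 5, 8, 6, 4, 2, 7, 0]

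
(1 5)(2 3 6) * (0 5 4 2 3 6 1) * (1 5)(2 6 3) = (0 1 4 6 2 3 5)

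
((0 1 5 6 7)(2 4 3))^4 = (0 7 6 5 1)(2 4 3)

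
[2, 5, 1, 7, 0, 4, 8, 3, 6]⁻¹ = [4, 2, 0, 7, 5, 1, 8, 3, 6]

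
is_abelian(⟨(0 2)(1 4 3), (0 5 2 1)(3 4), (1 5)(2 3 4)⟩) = no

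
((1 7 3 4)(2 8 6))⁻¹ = (1 4 3 7)(2 6 8)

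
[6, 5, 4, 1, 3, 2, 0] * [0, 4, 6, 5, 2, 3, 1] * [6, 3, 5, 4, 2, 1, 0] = [3, 4, 5, 2, 1, 0, 6]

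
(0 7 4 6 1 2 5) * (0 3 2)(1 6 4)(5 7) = (0 5 3 2 7 1)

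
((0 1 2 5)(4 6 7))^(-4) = (4 7 6)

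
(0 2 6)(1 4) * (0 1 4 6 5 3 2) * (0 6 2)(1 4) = (0 6 4 1 2 5 3)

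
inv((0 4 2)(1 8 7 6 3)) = (0 2 4)(1 3 6 7 8)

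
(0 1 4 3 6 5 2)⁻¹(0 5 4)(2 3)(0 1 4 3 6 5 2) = (0 6)(1 2 3)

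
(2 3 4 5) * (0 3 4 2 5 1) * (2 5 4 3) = (0 2 3 5 4 1)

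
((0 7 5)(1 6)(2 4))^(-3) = (1 6)(2 4)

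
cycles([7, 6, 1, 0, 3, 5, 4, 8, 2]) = (0 7 8 2 1 6 4 3)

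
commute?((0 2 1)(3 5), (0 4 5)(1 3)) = no:(0 2 1)(3 5) * (0 4 5)(1 3) = (0 2 3)(1 4 5), (0 4 5)(1 3) * (0 2 1)(3 5) = (0 4 3)(1 5 2)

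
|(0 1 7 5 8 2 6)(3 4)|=14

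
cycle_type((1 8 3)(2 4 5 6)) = 3.4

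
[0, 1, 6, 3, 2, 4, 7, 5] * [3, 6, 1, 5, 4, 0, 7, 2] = [3, 6, 7, 5, 1, 4, 2, 0]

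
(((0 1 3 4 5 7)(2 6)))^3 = (0 4)(1 5)(2 6)(3 7)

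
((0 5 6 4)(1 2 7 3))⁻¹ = (0 4 6 5)(1 3 7 2)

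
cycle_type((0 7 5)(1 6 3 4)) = 3.4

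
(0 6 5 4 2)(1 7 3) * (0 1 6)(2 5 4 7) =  (1 2)(3 6 4 5 7)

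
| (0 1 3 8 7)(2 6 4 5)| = 20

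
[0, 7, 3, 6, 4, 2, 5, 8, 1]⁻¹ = [0, 8, 5, 2, 4, 6, 3, 1, 7]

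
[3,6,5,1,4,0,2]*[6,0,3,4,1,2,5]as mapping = [0→4,1→5,2→2,3→0,4→1,5→6,6→3]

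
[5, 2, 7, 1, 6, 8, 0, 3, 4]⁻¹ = [6, 3, 1, 7, 8, 0, 4, 2, 5]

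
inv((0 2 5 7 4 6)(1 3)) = (0 6 4 7 5 2)(1 3)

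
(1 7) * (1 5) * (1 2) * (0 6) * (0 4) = (0 6 4)(1 7 5 2)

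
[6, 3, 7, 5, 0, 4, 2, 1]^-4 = [1, 0, 5, 6, 7, 2, 3, 4]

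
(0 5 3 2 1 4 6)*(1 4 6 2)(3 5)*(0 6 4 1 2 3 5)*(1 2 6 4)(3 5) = (0 3 6 4 5)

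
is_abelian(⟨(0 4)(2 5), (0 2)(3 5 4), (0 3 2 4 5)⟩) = no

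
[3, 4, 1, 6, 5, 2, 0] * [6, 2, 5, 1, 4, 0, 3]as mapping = [0→1, 1→4, 2→2, 3→3, 4→0, 5→5, 6→6]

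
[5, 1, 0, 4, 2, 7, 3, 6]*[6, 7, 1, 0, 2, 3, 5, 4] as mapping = [0→3, 1→7, 2→6, 3→2, 4→1, 5→4, 6→0, 7→5] 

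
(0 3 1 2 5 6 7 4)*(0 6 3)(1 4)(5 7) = (1 2 7)(3 4 6 5)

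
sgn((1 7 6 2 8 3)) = -1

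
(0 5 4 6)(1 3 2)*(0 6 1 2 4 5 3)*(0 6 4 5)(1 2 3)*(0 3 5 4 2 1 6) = (0 6 2 5 3 4 1)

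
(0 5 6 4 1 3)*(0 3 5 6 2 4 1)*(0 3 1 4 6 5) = (0 5 2 6 4 3 1) 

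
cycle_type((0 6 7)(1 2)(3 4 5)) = 2.3^2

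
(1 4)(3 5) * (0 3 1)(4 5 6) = (0 3 6 4)(1 5)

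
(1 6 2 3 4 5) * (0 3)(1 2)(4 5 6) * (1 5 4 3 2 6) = (0 2)(1 3 4)(5 6)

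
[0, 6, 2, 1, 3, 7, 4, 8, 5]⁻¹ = [0, 3, 2, 4, 6, 8, 1, 5, 7]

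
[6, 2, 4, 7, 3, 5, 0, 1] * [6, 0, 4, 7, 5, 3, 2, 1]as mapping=[0→2, 1→4, 2→5, 3→1, 4→7, 5→3, 6→6, 7→0]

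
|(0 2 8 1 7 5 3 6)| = 8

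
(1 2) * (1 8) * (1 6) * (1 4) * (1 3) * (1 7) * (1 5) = (1 2 8 6 4 3 7 5)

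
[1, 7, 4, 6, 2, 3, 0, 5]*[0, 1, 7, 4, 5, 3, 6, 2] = [1, 2, 5, 6, 7, 4, 0, 3]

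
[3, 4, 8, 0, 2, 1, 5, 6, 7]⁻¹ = [3, 5, 4, 0, 1, 6, 7, 8, 2]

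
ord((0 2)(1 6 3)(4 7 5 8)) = 12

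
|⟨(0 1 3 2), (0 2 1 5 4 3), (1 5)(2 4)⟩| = 720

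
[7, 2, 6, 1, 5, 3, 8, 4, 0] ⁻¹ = [8, 3, 1, 5, 7, 4, 2, 0, 6] 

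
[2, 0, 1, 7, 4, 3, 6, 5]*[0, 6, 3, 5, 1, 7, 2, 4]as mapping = [0→3, 1→0, 2→6, 3→4, 4→1, 5→5, 6→2, 7→7]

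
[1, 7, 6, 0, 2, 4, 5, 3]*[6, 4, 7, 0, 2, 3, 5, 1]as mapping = [0→4, 1→1, 2→5, 3→6, 4→7, 5→2, 6→3, 7→0]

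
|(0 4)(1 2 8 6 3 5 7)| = 14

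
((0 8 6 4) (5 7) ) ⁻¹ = (0 4 6 8) (5 7) 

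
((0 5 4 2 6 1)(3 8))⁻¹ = (0 1 6 2 4 5)(3 8)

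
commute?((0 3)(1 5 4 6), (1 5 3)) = no:(0 3)(1 5 4 6)*(1 5 3) = (0 1 3)(4 6 5), (1 5 3)*(0 3)(1 5 4 6) = (0 3 5)(1 4 6)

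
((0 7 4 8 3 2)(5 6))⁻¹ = (0 2 3 8 4 7)(5 6)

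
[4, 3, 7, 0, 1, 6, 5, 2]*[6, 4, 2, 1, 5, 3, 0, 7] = [5, 1, 7, 6, 4, 0, 3, 2]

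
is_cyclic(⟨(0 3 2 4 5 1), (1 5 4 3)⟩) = no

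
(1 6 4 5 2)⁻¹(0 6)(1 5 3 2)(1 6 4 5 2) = (0 4)(1 6 2 3)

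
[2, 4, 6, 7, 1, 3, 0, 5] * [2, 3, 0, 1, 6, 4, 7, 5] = [0, 6, 7, 5, 3, 1, 2, 4] 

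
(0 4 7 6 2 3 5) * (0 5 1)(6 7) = (0 4 6 2 3 1)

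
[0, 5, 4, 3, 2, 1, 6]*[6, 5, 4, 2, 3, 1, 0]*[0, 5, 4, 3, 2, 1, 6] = [6, 5, 3, 4, 2, 1, 0]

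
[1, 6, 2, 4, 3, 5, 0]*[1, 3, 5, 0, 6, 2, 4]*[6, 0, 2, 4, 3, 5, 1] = [4, 3, 5, 1, 6, 2, 0]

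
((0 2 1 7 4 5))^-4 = (0 1 4)(2 7 5)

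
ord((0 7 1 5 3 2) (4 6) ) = 6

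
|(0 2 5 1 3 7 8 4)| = 8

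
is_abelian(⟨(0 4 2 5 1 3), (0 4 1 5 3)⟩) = no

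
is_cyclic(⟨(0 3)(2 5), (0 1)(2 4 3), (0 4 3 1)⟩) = no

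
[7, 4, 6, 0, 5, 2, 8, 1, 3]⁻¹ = [3, 7, 5, 8, 1, 4, 2, 0, 6]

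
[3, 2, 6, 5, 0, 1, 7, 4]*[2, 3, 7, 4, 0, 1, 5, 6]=[4, 7, 5, 1, 2, 3, 6, 0] 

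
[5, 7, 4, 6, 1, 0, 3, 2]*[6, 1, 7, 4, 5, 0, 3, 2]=[0, 2, 5, 3, 1, 6, 4, 7]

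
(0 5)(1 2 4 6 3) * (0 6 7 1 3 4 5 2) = (0 2 5 6 4 7 1)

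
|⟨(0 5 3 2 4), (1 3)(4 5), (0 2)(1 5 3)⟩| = 720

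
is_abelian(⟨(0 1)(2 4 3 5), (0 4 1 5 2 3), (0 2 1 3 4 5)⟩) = no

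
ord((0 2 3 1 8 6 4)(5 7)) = 14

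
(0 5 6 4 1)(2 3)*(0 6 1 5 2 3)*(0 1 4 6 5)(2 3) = (0 3 2 1 5 4)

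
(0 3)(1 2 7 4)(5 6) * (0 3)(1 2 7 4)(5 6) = (1 7)(2 4)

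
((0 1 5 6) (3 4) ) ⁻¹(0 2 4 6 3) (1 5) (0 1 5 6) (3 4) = (0 4 1 2 3) (5 6) 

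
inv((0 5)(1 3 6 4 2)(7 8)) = (0 5)(1 2 4 6 3)(7 8)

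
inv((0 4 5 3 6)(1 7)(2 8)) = (0 6 3 5 4)(1 7)(2 8)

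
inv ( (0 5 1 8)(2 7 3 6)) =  (0 8 1 5)(2 6 3 7)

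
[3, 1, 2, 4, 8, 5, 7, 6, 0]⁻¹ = [8, 1, 2, 0, 3, 5, 7, 6, 4]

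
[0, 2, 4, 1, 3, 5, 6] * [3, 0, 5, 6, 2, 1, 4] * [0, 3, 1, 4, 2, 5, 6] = [4, 5, 1, 0, 6, 3, 2]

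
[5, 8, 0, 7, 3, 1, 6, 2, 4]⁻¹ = [2, 5, 7, 4, 8, 0, 6, 3, 1]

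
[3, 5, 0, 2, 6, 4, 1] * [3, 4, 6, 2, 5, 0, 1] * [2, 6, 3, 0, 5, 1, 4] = [3, 2, 0, 4, 6, 1, 5]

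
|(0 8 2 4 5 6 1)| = 7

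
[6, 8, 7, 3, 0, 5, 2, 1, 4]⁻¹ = [4, 7, 6, 3, 8, 5, 0, 2, 1]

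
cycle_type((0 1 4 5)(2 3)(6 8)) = 2^2.4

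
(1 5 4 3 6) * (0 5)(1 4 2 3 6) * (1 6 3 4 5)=(0 1)(2 4 3 6 5)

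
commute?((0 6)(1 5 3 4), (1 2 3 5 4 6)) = no:(0 6)(1 5 3 4) * (1 2 3 5 4 6) = (0 1 4 2 3 6), (1 2 3 5 4 6) * (0 6)(1 5 3 4) = (0 6 5 1 2 4)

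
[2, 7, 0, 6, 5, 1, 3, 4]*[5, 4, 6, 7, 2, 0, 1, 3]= [6, 3, 5, 1, 0, 4, 7, 2]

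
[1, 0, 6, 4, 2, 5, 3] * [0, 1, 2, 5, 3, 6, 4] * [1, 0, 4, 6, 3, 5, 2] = [0, 1, 3, 6, 4, 2, 5]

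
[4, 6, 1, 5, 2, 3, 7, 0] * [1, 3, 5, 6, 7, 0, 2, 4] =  [7, 2, 3, 0, 5, 6, 4, 1]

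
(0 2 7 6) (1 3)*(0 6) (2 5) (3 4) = (0 5 2 7) (1 4 3) 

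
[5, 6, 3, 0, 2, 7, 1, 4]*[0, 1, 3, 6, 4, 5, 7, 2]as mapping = [0→5, 1→7, 2→6, 3→0, 4→3, 5→2, 6→1, 7→4]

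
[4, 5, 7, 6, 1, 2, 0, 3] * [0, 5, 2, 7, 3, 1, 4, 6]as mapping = [0→3, 1→1, 2→6, 3→4, 4→5, 5→2, 6→0, 7→7]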